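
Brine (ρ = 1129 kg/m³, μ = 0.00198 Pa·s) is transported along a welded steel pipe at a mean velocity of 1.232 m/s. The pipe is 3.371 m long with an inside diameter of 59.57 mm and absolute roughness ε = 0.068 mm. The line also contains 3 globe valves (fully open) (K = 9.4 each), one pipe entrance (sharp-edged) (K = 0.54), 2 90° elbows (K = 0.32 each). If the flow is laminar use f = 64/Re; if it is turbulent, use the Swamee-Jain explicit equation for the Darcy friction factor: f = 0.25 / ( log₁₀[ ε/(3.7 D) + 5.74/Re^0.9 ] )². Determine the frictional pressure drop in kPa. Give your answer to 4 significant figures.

Reynolds number Re = ρVD/μ = 1129 · 1.232 · 0.05957 / 0.00198 = 4.185e+04.
Re > 4000 → turbulent. Relative roughness ε/D = 6.8e-05/0.05957 = 0.00114. Swamee-Jain: f = 0.25/(log₁₀[0.00114/3.7 + 5.74/4.185e+04^0.9])² = 0.25/(log₁₀[0.000309 + 0.000398])² = 0.25/(-3.151)² = 0.02518.
Total minor-loss coefficient ΣK = 3·9.4 + 1·0.54 + 2·0.32 = 29.4.
ΔP = [f·L/D + ΣK]·(ρV²/2) = [0.02518·3.371/0.05957 + 29.4]·(1129·1.232²/2) = [1.425 + 29.4]·856.8 = 2.639e+04 Pa.
ΔP = 2.639e+04 Pa = 26.39 kPa.

ΔP ≈ 26.39 kPa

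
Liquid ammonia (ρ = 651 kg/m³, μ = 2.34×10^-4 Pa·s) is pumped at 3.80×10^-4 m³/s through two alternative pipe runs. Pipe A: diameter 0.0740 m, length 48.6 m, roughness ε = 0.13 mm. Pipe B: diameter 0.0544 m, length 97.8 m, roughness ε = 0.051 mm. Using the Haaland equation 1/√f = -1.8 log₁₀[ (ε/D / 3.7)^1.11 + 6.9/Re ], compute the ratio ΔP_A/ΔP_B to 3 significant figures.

Pipe A: V = Q/A = 0.00038/0.004301 = 0.08835 m/s; Re = 1.819e+04; ε/D = 0.00176; Haaland → f = 0.02952; ΔP_A = f(L/D)(ρV²/2) = 49.26 Pa.
Pipe B: V = Q/A = 0.00038/0.002324 = 0.1635 m/s; Re = 2.474e+04; ε/D = 0.000938; Haaland → f = 0.0264; ΔP_B = f(L/D)(ρV²/2) = 412.9 Pa.
ΔP_A/ΔP_B = 49.26/412.9 = 0.119.

ΔP_A/ΔP_B ≈ 0.119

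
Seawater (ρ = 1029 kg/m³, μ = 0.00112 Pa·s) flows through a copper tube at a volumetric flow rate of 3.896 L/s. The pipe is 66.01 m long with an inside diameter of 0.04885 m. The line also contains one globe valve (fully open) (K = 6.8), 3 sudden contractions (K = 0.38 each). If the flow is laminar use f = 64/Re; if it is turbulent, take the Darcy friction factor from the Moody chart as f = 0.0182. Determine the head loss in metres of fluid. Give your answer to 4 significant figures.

h_f ≈ 7.165 m

Q = 3.896 L/s = 3.896/1000 = 0.003896 m³/s.
Cross-sectional area A = πD²/4 = π(0.04885)²/4 = 0.001874 m²; mean velocity V = Q/A = 0.003896/0.001874 = 2.079 m/s.
Reynolds number Re = ρVD/μ = 1029 · 2.079 · 0.04885 / 0.00112 = 9.33e+04.
Re > 4000 → turbulent; use the Moody-chart value f = 0.0182.
Total minor-loss coefficient ΣK = 1·6.8 + 3·0.38 = 7.94.
ΔP = [f·L/D + ΣK]·(ρV²/2) = [0.0182·66.01/0.04885 + 7.94]·(1029·2.079²/2) = [24.59 + 7.94]·2223 = 7.233e+04 Pa.
Head loss h_f = ΔP/(ρg) = 7.233e+04/(1029·9.81) = 7.165 m.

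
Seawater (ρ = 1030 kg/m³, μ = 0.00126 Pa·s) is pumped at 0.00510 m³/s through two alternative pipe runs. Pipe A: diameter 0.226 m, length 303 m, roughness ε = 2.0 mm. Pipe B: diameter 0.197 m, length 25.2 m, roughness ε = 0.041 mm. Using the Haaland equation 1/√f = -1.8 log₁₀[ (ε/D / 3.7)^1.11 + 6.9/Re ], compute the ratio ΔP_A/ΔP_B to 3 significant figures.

ΔP_A/ΔP_B ≈ 9.67

Pipe A: V = Q/A = 0.0051/0.04011 = 0.1271 m/s; Re = 2.349e+04; ε/D = 0.00885; Haaland → f = 0.0389; ΔP_A = f(L/D)(ρV²/2) = 434.2 Pa.
Pipe B: V = Q/A = 0.0051/0.03048 = 0.1673 m/s; Re = 2.695e+04; ε/D = 0.000208; Haaland → f = 0.02435; ΔP_B = f(L/D)(ρV²/2) = 44.91 Pa.
ΔP_A/ΔP_B = 434.2/44.91 = 9.67.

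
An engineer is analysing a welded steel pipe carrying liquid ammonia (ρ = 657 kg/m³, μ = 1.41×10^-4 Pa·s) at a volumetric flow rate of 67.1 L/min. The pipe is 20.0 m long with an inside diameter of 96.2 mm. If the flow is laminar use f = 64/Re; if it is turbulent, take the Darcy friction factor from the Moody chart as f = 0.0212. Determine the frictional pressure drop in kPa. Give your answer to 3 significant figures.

Q = 67.1 L/min = 67.1/60000 = 0.001118 m³/s.
Cross-sectional area A = πD²/4 = π(0.0962)²/4 = 0.007268 m²; mean velocity V = Q/A = 0.001118/0.007268 = 0.1539 m/s.
Reynolds number Re = ρVD/μ = 657 · 0.1539 · 0.0962 / 0.000141 = 6.897e+04.
Re > 4000 → turbulent; use the Moody-chart value f = 0.0212.
Darcy-Weisbach: ΔP = f(L/D)(ρV²/2) = 0.0212·(20/0.0962)·(657·0.1539²/2) = 0.0212·207.9·7.777 = 34.28 Pa.
ΔP = 34.28 Pa = 0.0343 kPa.

ΔP ≈ 0.0343 kPa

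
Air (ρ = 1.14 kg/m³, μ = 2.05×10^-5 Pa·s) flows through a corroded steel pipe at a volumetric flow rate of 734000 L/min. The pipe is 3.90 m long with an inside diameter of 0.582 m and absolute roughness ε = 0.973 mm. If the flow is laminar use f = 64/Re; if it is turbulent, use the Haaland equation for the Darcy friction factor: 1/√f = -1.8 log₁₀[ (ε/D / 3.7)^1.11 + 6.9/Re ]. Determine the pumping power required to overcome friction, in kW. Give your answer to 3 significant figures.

P ≈ 2.22 kW

Q = 734000 L/min = 734000/60000 = 12.23 m³/s.
Cross-sectional area A = πD²/4 = π(0.582)²/4 = 0.266 m²; mean velocity V = Q/A = 12.23/0.266 = 45.98 m/s.
Reynolds number Re = ρVD/μ = 1.14 · 45.98 · 0.582 / 2.05e-05 = 1.488e+06.
Re > 4000 → turbulent. Relative roughness ε/D = 0.000973/0.582 = 0.00167. Haaland: 1/√f = -1.8 log₁₀[(0.00167/3.7)^1.11 + 6.9/1.488e+06] = -1.8 log₁₀[0.000194 + 4.64e-06] = 6.665, so f = 0.02251.
Darcy-Weisbach: ΔP = f(L/D)(ρV²/2) = 0.02251·(3.9/0.582)·(1.14·45.98²/2) = 0.02251·6.701·1205 = 181.8 Pa.
Pumping power P = QΔP = 12.23·181.8 = 2224 W = 2.22 kW.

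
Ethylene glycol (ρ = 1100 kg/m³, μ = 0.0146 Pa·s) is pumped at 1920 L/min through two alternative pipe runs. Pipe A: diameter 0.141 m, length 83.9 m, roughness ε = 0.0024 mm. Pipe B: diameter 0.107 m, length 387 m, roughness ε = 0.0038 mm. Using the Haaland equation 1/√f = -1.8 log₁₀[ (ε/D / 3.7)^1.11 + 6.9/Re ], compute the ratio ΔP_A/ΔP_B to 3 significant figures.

Pipe A: V = Q/A = 0.032/0.01561 = 2.049 m/s; Re = 2.177e+04; ε/D = 1.7e-05; Haaland → f = 0.02523; ΔP_A = f(L/D)(ρV²/2) = 3.468e+04 Pa.
Pipe B: V = Q/A = 0.032/0.008992 = 3.559 m/s; Re = 2.869e+04; ε/D = 3.55e-05; Haaland → f = 0.02363; ΔP_B = f(L/D)(ρV²/2) = 5.953e+05 Pa.
ΔP_A/ΔP_B = 3.468e+04/5.953e+05 = 0.0583.

ΔP_A/ΔP_B ≈ 0.0583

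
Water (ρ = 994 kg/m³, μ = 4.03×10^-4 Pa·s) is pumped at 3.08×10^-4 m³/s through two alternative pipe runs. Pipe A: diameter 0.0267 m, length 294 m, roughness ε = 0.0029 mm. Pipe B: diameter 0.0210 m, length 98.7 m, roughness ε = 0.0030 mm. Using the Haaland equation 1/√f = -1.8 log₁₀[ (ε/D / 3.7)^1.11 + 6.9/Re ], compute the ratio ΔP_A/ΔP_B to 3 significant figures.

Pipe A: V = Q/A = 0.000308/0.0005599 = 0.5501 m/s; Re = 3.623e+04; ε/D = 0.000109; Haaland → f = 0.02255; ΔP_A = f(L/D)(ρV²/2) = 3.735e+04 Pa.
Pipe B: V = Q/A = 0.000308/0.0003464 = 0.8892 m/s; Re = 4.606e+04; ε/D = 0.000143; Haaland → f = 0.02149; ΔP_B = f(L/D)(ρV²/2) = 3.97e+04 Pa.
ΔP_A/ΔP_B = 3.735e+04/3.97e+04 = 0.941.

ΔP_A/ΔP_B ≈ 0.941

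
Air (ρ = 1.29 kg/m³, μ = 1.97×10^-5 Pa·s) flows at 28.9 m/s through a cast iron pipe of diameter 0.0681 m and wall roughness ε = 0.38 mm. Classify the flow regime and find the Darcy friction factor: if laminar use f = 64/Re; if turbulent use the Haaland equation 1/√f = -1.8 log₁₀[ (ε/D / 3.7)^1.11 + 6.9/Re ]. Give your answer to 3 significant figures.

f ≈ 0.0321

Re = ρVD/μ = 1.29·28.9·0.0681/1.97e-05 = 1.289e+05.
Re > 4000 → turbulent. ε/D = 0.00038/0.0681 = 0.00558; Haaland: 1/√f = -1.8 log₁₀[0.000738 + 5.35e-05] = 5.583, so f = 0.03209.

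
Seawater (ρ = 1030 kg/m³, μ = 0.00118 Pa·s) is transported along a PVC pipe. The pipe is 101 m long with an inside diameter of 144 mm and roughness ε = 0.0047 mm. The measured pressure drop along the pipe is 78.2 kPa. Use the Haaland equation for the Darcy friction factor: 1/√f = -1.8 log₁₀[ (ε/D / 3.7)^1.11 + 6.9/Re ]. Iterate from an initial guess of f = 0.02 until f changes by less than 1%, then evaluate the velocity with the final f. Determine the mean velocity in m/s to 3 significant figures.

Rearranging Darcy-Weisbach: V = √(2·ΔP·D/(f·L·ρ)). With ε/D = 4.7e-06/0.144 = 3.26e-05, iterate starting from f = 0.02:
  f = 0.02 → V = √(2·7.82e+04·0.144/(0.02·101·1030)) = 3.29 m/s; Re = ρVD/μ = 4.135e+05; f → 0.01386
  f = 0.01386 → V = 3.952 m/s; Re = 4.967e+05; f → 0.01347
  f = 0.01347 → V = 4.009 m/s; Re = 5.039e+05; f → 0.01344
Converged (Δf/f < 1%). With the final f = 0.01344: V = √(2·7.82e+04·0.144/(0.01344·101·1030)) = 4.013 m/s.

V ≈ 4.01 m/s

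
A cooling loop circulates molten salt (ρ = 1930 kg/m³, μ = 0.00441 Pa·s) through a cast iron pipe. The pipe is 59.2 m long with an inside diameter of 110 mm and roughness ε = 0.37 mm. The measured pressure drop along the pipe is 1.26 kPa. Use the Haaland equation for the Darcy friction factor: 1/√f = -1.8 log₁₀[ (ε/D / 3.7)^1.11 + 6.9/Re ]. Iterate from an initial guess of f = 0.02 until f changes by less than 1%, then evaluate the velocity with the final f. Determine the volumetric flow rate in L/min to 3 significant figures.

Rearranging Darcy-Weisbach: V = √(2·ΔP·D/(f·L·ρ)). With ε/D = 0.00037/0.11 = 0.00336, iterate starting from f = 0.02:
  f = 0.02 → V = √(2·1260·0.11/(0.02·59.2·1930)) = 0.3483 m/s; Re = ρVD/μ = 1.677e+04; f → 0.03254
  f = 0.03254 → V = 0.273 m/s; Re = 1.314e+04; f → 0.03375
  f = 0.03375 → V = 0.2681 m/s; Re = 1.291e+04; f → 0.03384
Converged (Δf/f < 1%). With the final f = 0.03384: V = √(2·1260·0.11/(0.03384·59.2·1930)) = 0.2677 m/s.
Q = V·A = 0.2677·(π/4·0.11²) = 0.002544 m³/s = 153 L/min.

Q ≈ 153 L/min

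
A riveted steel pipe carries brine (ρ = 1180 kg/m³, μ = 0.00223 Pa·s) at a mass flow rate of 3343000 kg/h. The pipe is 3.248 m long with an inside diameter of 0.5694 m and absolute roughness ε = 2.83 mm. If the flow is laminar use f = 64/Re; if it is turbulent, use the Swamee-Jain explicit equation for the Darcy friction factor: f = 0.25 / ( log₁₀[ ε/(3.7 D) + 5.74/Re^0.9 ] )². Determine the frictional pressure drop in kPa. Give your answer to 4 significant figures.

ṁ = 3343000 kg/h = 3343000/3600 = 928.6 kg/s.
A = πD²/4 = π(0.5694)²/4 = 0.2546 m²; mean velocity V = ṁ/(ρA) = 928.6/(1180 · 0.2546) = 3.09 m/s.
Reynolds number Re = ρVD/μ = 1180 · 3.09 · 0.5694 / 0.00223 = 9.312e+05.
Re > 4000 → turbulent. Relative roughness ε/D = 0.00283/0.5694 = 0.00497. Swamee-Jain: f = 0.25/(log₁₀[0.00497/3.7 + 5.74/9.312e+05^0.9])² = 0.25/(log₁₀[0.00134 + 2.44e-05])² = 0.25/(-2.864)² = 0.03048.
Darcy-Weisbach: ΔP = f(L/D)(ρV²/2) = 0.03048·(3.248/0.5694)·(1180·3.09²/2) = 0.03048·5.704·5635 = 979.7 Pa.
ΔP = 979.7 Pa = 0.9797 kPa.

ΔP ≈ 0.9797 kPa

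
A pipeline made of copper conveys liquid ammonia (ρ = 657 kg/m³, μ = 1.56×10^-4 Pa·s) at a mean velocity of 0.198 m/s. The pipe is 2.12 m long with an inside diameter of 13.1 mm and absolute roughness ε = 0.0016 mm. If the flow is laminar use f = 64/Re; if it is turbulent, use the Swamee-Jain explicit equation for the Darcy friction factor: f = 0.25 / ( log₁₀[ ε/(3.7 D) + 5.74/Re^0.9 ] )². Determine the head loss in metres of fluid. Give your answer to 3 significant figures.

h_f ≈ 0.00985 m

Reynolds number Re = ρVD/μ = 657 · 0.198 · 0.0131 / 0.000156 = 1.092e+04.
Re > 4000 → turbulent. Relative roughness ε/D = 1.6e-06/0.0131 = 0.000122. Swamee-Jain: f = 0.25/(log₁₀[0.000122/3.7 + 5.74/1.092e+04^0.9])² = 0.25/(log₁₀[3.3e-05 + 0.00133])² = 0.25/(-2.865)² = 0.03046.
Darcy-Weisbach: ΔP = f(L/D)(ρV²/2) = 0.03046·(2.12/0.0131)·(657·0.198²/2) = 0.03046·161.8·12.88 = 63.48 Pa.
Head loss h_f = ΔP/(ρg) = 63.48/(657·9.81) = 0.00985 m.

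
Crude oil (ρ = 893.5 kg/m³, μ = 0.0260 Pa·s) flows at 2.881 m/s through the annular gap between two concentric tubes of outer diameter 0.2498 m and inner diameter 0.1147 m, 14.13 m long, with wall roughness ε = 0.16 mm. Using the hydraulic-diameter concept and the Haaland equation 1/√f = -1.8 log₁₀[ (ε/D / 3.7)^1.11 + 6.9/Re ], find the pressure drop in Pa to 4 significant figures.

ΔP ≈ 11770 Pa

Hydraulic diameter D_h = 4A/P = D_o - D_i = 0.2498 - 0.1147 = 0.1351 m.
Re = ρVD_h/μ = 893.5·2.881·0.1351/0.026 = 1.338e+04.
ε/D_h = 0.00016/0.1351 = 0.00118; Haaland gives 1/√f = -1.8 log₁₀[0.000132+0.000516] = 5.739, so f = 0.03036.
ΔP = f(L/D_h)(ρV²/2) = 0.03036·14.13/0.1351·3708 = 1.177e+04 Pa.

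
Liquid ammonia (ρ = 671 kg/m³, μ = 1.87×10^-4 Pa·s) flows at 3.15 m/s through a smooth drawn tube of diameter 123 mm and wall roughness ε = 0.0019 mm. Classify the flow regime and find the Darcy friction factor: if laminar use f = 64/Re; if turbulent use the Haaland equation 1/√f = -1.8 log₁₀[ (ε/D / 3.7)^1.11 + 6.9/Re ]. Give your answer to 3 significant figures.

Re = ρVD/μ = 671·3.15·0.123/0.000187 = 1.39e+06.
Re > 4000 → turbulent. ε/D = 1.9e-06/0.123 = 1.54e-05; Haaland: 1/√f = -1.8 log₁₀[1.07e-06 + 4.96e-06] = 9.395, so f = 0.01133.

f ≈ 0.0113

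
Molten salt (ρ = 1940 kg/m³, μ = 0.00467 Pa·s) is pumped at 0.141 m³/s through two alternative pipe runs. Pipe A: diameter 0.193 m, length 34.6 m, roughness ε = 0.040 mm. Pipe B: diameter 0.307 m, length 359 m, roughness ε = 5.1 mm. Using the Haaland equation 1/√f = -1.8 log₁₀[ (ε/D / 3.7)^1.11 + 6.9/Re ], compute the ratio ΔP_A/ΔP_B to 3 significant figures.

Pipe A: V = Q/A = 0.141/0.02926 = 4.82 m/s; Re = 3.864e+05; ε/D = 0.000207; Haaland → f = 0.01571; ΔP_A = f(L/D)(ρV²/2) = 6.346e+04 Pa.
Pipe B: V = Q/A = 0.141/0.07402 = 1.905 m/s; Re = 2.429e+05; ε/D = 0.0166; Haaland → f = 0.04562; ΔP_B = f(L/D)(ρV²/2) = 1.878e+05 Pa.
ΔP_A/ΔP_B = 6.346e+04/1.878e+05 = 0.338.

ΔP_A/ΔP_B ≈ 0.338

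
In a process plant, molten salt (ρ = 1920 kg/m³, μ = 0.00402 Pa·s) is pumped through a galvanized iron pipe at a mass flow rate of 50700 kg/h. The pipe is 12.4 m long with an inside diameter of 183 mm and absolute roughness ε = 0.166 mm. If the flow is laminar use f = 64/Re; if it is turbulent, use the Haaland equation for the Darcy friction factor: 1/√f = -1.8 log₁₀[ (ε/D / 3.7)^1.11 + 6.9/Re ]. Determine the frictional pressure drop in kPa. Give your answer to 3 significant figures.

ΔP ≈ 0.134 kPa

ṁ = 50700 kg/h = 50700/3600 = 14.08 kg/s.
A = πD²/4 = π(0.183)²/4 = 0.0263 m²; mean velocity V = ṁ/(ρA) = 14.08/(1920 · 0.0263) = 0.2789 m/s.
Reynolds number Re = ρVD/μ = 1920 · 0.2789 · 0.183 / 0.00402 = 2.437e+04.
Re > 4000 → turbulent. Relative roughness ε/D = 0.000166/0.183 = 0.000907. Haaland: 1/√f = -1.8 log₁₀[(0.000907/3.7)^1.11 + 6.9/2.437e+04] = -1.8 log₁₀[9.82e-05 + 0.000283] = 6.154, so f = 0.02641.
Darcy-Weisbach: ΔP = f(L/D)(ρV²/2) = 0.02641·(12.4/0.183)·(1920·0.2789²/2) = 0.02641·67.76·74.66 = 133.6 Pa.
ΔP = 133.6 Pa = 0.134 kPa.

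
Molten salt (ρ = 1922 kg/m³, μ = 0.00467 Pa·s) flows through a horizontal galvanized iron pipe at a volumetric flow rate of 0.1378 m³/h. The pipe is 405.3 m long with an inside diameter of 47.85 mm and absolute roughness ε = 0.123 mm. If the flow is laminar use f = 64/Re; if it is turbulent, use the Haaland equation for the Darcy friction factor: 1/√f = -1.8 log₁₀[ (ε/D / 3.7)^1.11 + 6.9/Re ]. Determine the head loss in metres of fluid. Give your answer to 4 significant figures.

h_f ≈ 0.02986 m

Q = 0.1378 m³/h = 0.1378/3600 = 3.828e-05 m³/s.
Cross-sectional area A = πD²/4 = π(0.04785)²/4 = 0.001798 m²; mean velocity V = Q/A = 3.828e-05/0.001798 = 0.02129 m/s.
Reynolds number Re = ρVD/μ = 1922 · 0.02129 · 0.04785 / 0.00467 = 419.2.
Re < 2300 → laminar flow, so f = 64/Re = 64/419.2 = 0.1527 (the turbulent correlation is not needed).
Darcy-Weisbach: ΔP = f(L/D)(ρV²/2) = 0.1527·(405.3/0.04785)·(1922·0.02129²/2) = 0.1527·8470·0.4354 = 563.1 Pa.
Head loss h_f = ΔP/(ρg) = 563.1/(1922·9.81) = 0.02986 m.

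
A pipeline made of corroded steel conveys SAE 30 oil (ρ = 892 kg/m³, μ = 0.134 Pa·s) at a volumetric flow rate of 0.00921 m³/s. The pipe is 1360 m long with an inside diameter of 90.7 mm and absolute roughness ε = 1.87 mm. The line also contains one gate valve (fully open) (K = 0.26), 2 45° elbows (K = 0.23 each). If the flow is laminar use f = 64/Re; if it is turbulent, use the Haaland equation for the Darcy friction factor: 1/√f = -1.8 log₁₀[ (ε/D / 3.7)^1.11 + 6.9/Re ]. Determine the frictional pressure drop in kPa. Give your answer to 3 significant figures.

Cross-sectional area A = πD²/4 = π(0.0907)²/4 = 0.006461 m²; mean velocity V = Q/A = 0.00921/0.006461 = 1.425 m/s.
Reynolds number Re = ρVD/μ = 892 · 1.425 · 0.0907 / 0.134 = 860.6.
Re < 2300 → laminar flow, so f = 64/Re = 64/860.6 = 0.07436 (the turbulent correlation is not needed).
Total minor-loss coefficient ΣK = 1·0.26 + 2·0.23 = 0.72.
ΔP = [f·L/D + ΣK]·(ρV²/2) = [0.07436·1360/0.0907 + 0.72]·(892·1.425²/2) = [1115 + 0.72]·906.2 = 1.011e+06 Pa.
ΔP = 1.011e+06 Pa = 1010 kPa.

ΔP ≈ 1010 kPa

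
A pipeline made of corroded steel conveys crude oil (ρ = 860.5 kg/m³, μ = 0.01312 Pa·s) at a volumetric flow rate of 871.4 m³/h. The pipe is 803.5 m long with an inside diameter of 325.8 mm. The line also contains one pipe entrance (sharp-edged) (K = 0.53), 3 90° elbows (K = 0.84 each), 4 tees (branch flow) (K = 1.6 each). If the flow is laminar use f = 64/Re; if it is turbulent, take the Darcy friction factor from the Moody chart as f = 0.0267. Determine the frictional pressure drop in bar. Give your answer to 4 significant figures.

ΔP ≈ 2.731 bar

Q = 871.4 m³/h = 871.4/3600 = 0.2421 m³/s.
Cross-sectional area A = πD²/4 = π(0.3258)²/4 = 0.08337 m²; mean velocity V = Q/A = 0.2421/0.08337 = 2.904 m/s.
Reynolds number Re = ρVD/μ = 860.5 · 2.904 · 0.3258 / 0.0131 = 6.204e+04.
Re > 4000 → turbulent; use the Moody-chart value f = 0.0267.
Total minor-loss coefficient ΣK = 1·0.53 + 3·0.84 + 4·1.6 = 9.45.
ΔP = [f·L/D + ΣK]·(ρV²/2) = [0.0267·803.5/0.3258 + 9.45]·(860.5·2.904²/2) = [65.85 + 9.45]·3627 = 2.731e+05 Pa.
ΔP = 2.731e+05 Pa = 2.731 bar.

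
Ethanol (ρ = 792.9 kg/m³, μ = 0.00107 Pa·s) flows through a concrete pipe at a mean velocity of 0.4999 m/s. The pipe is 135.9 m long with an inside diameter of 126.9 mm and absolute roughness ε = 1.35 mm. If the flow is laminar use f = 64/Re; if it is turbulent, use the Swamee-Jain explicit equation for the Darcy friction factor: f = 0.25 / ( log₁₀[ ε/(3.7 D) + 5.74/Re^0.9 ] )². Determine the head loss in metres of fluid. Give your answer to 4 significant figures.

Reynolds number Re = ρVD/μ = 792.9 · 0.4999 · 0.1269 / 0.00107 = 4.701e+04.
Re > 4000 → turbulent. Relative roughness ε/D = 0.00135/0.1269 = 0.0106. Swamee-Jain: f = 0.25/(log₁₀[0.0106/3.7 + 5.74/4.701e+04^0.9])² = 0.25/(log₁₀[0.00288 + 0.000358])² = 0.25/(-2.49)² = 0.04031.
Darcy-Weisbach: ΔP = f(L/D)(ρV²/2) = 0.04031·(135.9/0.1269)·(792.9·0.4999²/2) = 0.04031·1071·99.07 = 4277 Pa.
Head loss h_f = ΔP/(ρg) = 4277/(792.9·9.81) = 0.5498 m.

h_f ≈ 0.5498 m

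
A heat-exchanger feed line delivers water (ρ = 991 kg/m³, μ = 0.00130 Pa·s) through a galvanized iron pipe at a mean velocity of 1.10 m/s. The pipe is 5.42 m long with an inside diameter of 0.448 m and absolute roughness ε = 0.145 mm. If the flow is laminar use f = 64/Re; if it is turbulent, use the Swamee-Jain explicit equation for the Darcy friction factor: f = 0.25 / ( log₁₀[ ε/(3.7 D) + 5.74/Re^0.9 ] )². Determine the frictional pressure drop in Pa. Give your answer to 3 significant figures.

ΔP ≈ 123 Pa

Reynolds number Re = ρVD/μ = 991 · 1.1 · 0.448 / 0.0013 = 3.757e+05.
Re > 4000 → turbulent. Relative roughness ε/D = 0.000145/0.448 = 0.000324. Swamee-Jain: f = 0.25/(log₁₀[0.000324/3.7 + 5.74/3.757e+05^0.9])² = 0.25/(log₁₀[8.75e-05 + 5.52e-05])² = 0.25/(-3.846)² = 0.0169.
Darcy-Weisbach: ΔP = f(L/D)(ρV²/2) = 0.0169·(5.42/0.448)·(991·1.1²/2) = 0.0169·12.1·599.6 = 122.6 Pa.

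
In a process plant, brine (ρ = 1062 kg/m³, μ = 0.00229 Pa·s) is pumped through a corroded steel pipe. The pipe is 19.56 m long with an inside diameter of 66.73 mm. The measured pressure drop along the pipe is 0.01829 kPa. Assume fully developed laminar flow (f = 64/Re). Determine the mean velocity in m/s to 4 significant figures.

For laminar flow, f = 64/Re with Re = ρVD/μ, so Darcy-Weisbach reduces to ΔP = 32μLV/D². Solving for V: V = ΔP·D²/(32μL) = 18.29·(0.06673)²/(32·0.00229·19.56) = 0.05682 m/s.
Check: Re = ρVD/μ = 1062·0.05682·0.06673/0.00229 = 1758 < 2300, so the laminar assumption holds.

V ≈ 0.05682 m/s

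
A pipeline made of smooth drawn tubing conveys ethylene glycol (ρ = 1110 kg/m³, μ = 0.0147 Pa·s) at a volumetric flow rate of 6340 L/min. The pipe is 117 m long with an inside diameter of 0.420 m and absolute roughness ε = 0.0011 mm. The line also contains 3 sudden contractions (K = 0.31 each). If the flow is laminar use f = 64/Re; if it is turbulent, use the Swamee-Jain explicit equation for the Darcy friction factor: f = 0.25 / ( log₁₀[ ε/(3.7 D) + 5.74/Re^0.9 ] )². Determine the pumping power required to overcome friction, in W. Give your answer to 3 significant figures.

Q = 6340 L/min = 6340/60000 = 0.1057 m³/s.
Cross-sectional area A = πD²/4 = π(0.42)²/4 = 0.1385 m²; mean velocity V = Q/A = 0.1057/0.1385 = 0.7627 m/s.
Reynolds number Re = ρVD/μ = 1110 · 0.7627 · 0.42 / 0.0147 = 2.419e+04.
Re > 4000 → turbulent. Relative roughness ε/D = 1.1e-06/0.42 = 2.62e-06. Swamee-Jain: f = 0.25/(log₁₀[2.62e-06/3.7 + 5.74/2.419e+04^0.9])² = 0.25/(log₁₀[7.08e-07 + 0.000651])² = 0.25/(-3.186)² = 0.02463.
Total minor-loss coefficient ΣK = 3·0.31 = 0.93.
ΔP = [f·L/D + ΣK]·(ρV²/2) = [0.02463·117/0.42 + 0.93]·(1110·0.7627²/2) = [6.862 + 0.93]·322.8 = 2515 Pa.
Pumping power P = QΔP = 0.1057·2515 = 265.8 W = 266 W.

P ≈ 266 W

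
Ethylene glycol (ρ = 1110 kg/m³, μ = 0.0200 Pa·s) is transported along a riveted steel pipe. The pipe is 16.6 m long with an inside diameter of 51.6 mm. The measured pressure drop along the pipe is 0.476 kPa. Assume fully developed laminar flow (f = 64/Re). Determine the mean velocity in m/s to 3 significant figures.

For laminar flow, f = 64/Re with Re = ρVD/μ, so Darcy-Weisbach reduces to ΔP = 32μLV/D². Solving for V: V = ΔP·D²/(32μL) = 476·(0.0516)²/(32·0.02·16.6) = 0.1193 m/s.
Check: Re = ρVD/μ = 1110·0.1193·0.0516/0.02 = 341.6 < 2300, so the laminar assumption holds.

V ≈ 0.119 m/s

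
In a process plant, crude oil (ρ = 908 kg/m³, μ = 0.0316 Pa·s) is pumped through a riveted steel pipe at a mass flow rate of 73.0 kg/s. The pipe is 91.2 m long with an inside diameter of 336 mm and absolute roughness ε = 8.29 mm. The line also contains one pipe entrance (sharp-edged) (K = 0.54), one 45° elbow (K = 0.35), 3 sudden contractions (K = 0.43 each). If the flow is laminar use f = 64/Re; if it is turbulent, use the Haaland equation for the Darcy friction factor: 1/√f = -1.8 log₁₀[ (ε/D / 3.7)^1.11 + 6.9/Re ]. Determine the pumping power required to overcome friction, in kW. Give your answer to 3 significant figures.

A = πD²/4 = π(0.336)²/4 = 0.08867 m²; mean velocity V = ṁ/(ρA) = 73/(908 · 0.08867) = 0.9067 m/s.
Reynolds number Re = ρVD/μ = 908 · 0.9067 · 0.336 / 0.0316 = 8754.
Re > 4000 → turbulent. Relative roughness ε/D = 0.00829/0.336 = 0.0247. Haaland: 1/√f = -1.8 log₁₀[(0.0247/3.7)^1.11 + 6.9/8754] = -1.8 log₁₀[0.00384 + 0.000788] = 4.202, so f = 0.05664.
Total minor-loss coefficient ΣK = 1·0.54 + 1·0.35 + 3·0.43 = 2.18.
ΔP = [f·L/D + ΣK]·(ρV²/2) = [0.05664·91.2/0.336 + 2.18]·(908·0.9067²/2) = [15.37 + 2.18]·373.2 = 6552 Pa.
Q = ṁ/ρ = 73/908 = 0.0804 m³/s.
Pumping power P = QΔP = 0.0804·6552 = 526.8 W = 0.527 kW.

P ≈ 0.527 kW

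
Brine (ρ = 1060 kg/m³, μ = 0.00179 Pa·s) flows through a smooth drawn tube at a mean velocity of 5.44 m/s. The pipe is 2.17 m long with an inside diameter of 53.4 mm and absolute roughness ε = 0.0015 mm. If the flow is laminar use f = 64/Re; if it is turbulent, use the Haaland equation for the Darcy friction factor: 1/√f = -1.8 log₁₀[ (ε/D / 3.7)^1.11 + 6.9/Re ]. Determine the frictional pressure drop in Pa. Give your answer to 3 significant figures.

Reynolds number Re = ρVD/μ = 1060 · 5.44 · 0.0534 / 0.00179 = 1.72e+05.
Re > 4000 → turbulent. Relative roughness ε/D = 1.5e-06/0.0534 = 2.81e-05. Haaland: 1/√f = -1.8 log₁₀[(2.81e-05/3.7)^1.11 + 6.9/1.72e+05] = -1.8 log₁₀[2.08e-06 + 4.01e-05] = 7.875, so f = 0.01613.
Darcy-Weisbach: ΔP = f(L/D)(ρV²/2) = 0.01613·(2.17/0.0534)·(1060·5.44²/2) = 0.01613·40.64·1.568e+04 = 1.028e+04 Pa.

ΔP ≈ 10300 Pa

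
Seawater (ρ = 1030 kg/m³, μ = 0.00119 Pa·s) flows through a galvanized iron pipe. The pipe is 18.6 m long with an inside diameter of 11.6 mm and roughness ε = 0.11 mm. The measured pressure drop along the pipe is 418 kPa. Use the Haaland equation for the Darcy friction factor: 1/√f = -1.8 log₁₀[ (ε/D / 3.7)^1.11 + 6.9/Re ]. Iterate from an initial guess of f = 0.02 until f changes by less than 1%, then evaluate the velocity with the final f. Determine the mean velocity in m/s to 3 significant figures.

Rearranging Darcy-Weisbach: V = √(2·ΔP·D/(f·L·ρ)). With ε/D = 0.00011/0.0116 = 0.00948, iterate starting from f = 0.02:
  f = 0.02 → V = √(2·4.18e+05·0.0116/(0.02·18.6·1030)) = 5.031 m/s; Re = ρVD/μ = 5.051e+04; f → 0.03843
  f = 0.03843 → V = 3.629 m/s; Re = 3.644e+04; f → 0.03885
  f = 0.03885 → V = 3.609 m/s; Re = 3.624e+04; f → 0.03886
Converged (Δf/f < 1%). With the final f = 0.03886: V = √(2·4.18e+05·0.0116/(0.03886·18.6·1030)) = 3.609 m/s.

V ≈ 3.61 m/s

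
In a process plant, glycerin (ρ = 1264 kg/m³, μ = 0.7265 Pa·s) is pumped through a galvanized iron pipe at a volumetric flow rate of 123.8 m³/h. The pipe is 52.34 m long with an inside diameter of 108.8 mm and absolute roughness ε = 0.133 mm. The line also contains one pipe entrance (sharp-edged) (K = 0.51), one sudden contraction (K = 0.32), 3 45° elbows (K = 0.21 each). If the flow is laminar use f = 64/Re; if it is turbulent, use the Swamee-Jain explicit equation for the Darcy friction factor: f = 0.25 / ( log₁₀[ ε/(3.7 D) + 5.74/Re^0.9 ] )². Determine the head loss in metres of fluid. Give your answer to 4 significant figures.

h_f ≈ 31.68 m

Q = 123.8 m³/h = 123.8/3600 = 0.03439 m³/s.
Cross-sectional area A = πD²/4 = π(0.1088)²/4 = 0.009297 m²; mean velocity V = Q/A = 0.03439/0.009297 = 3.699 m/s.
Reynolds number Re = ρVD/μ = 1264 · 3.699 · 0.1088 / 0.727 = 700.2.
Re < 2300 → laminar flow, so f = 64/Re = 64/700.2 = 0.0914 (the turbulent correlation is not needed).
Total minor-loss coefficient ΣK = 1·0.51 + 1·0.32 + 3·0.21 = 1.46.
ΔP = [f·L/D + ΣK]·(ρV²/2) = [0.0914·52.34/0.1088 + 1.46]·(1264·3.699²/2) = [43.97 + 1.46]·8647 = 3.928e+05 Pa.
Head loss h_f = ΔP/(ρg) = 3.928e+05/(1264·9.81) = 31.68 m.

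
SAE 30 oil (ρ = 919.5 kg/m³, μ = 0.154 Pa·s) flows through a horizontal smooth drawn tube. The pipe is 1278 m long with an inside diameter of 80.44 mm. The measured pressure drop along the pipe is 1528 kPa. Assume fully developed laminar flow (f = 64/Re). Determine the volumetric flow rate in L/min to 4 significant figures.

Q ≈ 478.7 L/min

For laminar flow, f = 64/Re with Re = ρVD/μ, so Darcy-Weisbach reduces to ΔP = 32μLV/D². Solving for V: V = ΔP·D²/(32μL) = 1.528e+06·(0.08044)²/(32·0.154·1278) = 1.57 m/s.
Check: Re = ρVD/μ = 919.5·1.57·0.08044/0.154 = 754 < 2300, so the laminar assumption holds.
Q = V·A = 1.57·(π/4·0.08044²) = 0.007978 m³/s = 478.7 L/min.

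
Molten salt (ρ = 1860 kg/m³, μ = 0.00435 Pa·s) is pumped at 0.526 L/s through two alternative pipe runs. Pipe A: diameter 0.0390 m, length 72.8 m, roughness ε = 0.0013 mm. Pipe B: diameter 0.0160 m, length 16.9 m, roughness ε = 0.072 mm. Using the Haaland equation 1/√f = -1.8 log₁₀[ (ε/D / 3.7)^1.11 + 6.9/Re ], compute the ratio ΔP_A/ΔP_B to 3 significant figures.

Pipe A: V = Q/A = 0.000526/0.001195 = 0.4403 m/s; Re = 7343; ε/D = 3.33e-05; Haaland → f = 0.03371; ΔP_A = f(L/D)(ρV²/2) = 1.135e+04 Pa.
Pipe B: V = Q/A = 0.000526/0.0002011 = 2.616 m/s; Re = 1.79e+04; ε/D = 0.0045; Haaland → f = 0.03396; ΔP_B = f(L/D)(ρV²/2) = 2.283e+05 Pa.
ΔP_A/ΔP_B = 1.135e+04/2.283e+05 = 0.0497.

ΔP_A/ΔP_B ≈ 0.0497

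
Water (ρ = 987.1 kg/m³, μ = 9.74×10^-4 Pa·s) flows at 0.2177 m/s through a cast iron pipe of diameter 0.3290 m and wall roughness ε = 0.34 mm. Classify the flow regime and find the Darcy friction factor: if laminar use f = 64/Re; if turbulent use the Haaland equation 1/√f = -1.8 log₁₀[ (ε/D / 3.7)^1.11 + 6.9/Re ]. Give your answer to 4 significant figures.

f ≈ 0.02278

Re = ρVD/μ = 987.1·0.2177·0.329/0.000974 = 7.259e+04.
Re > 4000 → turbulent. ε/D = 0.00034/0.329 = 0.00103; Haaland: 1/√f = -1.8 log₁₀[0.000114 + 9.51e-05] = 6.625, so f = 0.02278.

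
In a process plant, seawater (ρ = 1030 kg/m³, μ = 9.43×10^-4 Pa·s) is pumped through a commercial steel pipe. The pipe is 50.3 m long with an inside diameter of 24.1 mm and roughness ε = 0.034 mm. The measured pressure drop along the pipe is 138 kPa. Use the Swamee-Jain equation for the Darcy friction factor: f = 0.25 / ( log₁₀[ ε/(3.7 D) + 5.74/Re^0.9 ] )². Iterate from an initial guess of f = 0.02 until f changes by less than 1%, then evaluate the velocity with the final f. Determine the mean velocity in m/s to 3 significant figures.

Rearranging Darcy-Weisbach: V = √(2·ΔP·D/(f·L·ρ)). With ε/D = 3.4e-05/0.0241 = 0.00141, iterate starting from f = 0.02:
  f = 0.02 → V = √(2·1.38e+05·0.0241/(0.02·50.3·1030)) = 2.534 m/s; Re = ρVD/μ = 6.669e+04; f → 0.02454
  f = 0.02454 → V = 2.287 m/s; Re = 6.021e+04; f → 0.02479
  f = 0.02479 → V = 2.276 m/s; Re = 5.99e+04; f → 0.02481
Converged (Δf/f < 1%). With the final f = 0.02481: V = √(2·1.38e+05·0.0241/(0.02481·50.3·1030)) = 2.275 m/s.

V ≈ 2.27 m/s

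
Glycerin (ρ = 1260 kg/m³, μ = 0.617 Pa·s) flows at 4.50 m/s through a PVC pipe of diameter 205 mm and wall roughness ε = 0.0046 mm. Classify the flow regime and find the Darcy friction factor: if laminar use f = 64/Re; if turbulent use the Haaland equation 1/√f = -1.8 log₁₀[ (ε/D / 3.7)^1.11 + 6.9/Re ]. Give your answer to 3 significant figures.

f ≈ 0.0340

Re = ρVD/μ = 1260·4.5·0.205/0.617 = 1884.
Re < 2300 → laminar, so f = 64/Re = 0.03397 (roughness is irrelevant in laminar flow).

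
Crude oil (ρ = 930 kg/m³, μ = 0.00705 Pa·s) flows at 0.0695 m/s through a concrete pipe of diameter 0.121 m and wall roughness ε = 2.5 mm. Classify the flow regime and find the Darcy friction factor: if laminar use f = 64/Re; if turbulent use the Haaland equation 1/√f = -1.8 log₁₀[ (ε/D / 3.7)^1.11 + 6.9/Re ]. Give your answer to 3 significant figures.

Re = ρVD/μ = 930·0.0695·0.121/0.00705 = 1109.
Re < 2300 → laminar, so f = 64/Re = 0.05769 (roughness is irrelevant in laminar flow).

f ≈ 0.0577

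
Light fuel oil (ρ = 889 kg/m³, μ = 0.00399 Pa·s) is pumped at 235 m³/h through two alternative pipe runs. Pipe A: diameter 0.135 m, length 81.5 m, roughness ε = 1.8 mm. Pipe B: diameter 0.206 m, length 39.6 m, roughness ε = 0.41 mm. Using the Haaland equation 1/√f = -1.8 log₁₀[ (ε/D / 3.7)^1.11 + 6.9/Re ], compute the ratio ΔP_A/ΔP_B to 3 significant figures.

Pipe A: V = Q/A = 0.06528/0.01431 = 4.56 m/s; Re = 1.372e+05; ε/D = 0.0133; Haaland → f = 0.04231; ΔP_A = f(L/D)(ρV²/2) = 2.361e+05 Pa.
Pipe B: V = Q/A = 0.06528/0.03333 = 1.959 m/s; Re = 8.99e+04; ε/D = 0.00199; Haaland → f = 0.02511; ΔP_B = f(L/D)(ρV²/2) = 8229 Pa.
ΔP_A/ΔP_B = 2.361e+05/8229 = 28.7.

ΔP_A/ΔP_B ≈ 28.7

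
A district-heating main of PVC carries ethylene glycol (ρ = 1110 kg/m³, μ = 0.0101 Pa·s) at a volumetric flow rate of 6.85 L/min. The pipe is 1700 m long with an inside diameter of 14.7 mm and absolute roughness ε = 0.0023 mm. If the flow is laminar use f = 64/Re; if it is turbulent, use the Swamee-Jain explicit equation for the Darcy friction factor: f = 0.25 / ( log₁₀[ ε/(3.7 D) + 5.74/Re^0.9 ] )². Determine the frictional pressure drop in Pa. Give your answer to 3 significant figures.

ΔP ≈ 1.71×10^6 Pa

Q = 6.85 L/min = 6.85/60000 = 0.0001142 m³/s.
Cross-sectional area A = πD²/4 = π(0.0147)²/4 = 0.0001697 m²; mean velocity V = Q/A = 0.0001142/0.0001697 = 0.6727 m/s.
Reynolds number Re = ρVD/μ = 1110 · 0.6727 · 0.0147 / 0.0101 = 1087.
Re < 2300 → laminar flow, so f = 64/Re = 64/1087 = 0.05889 (the turbulent correlation is not needed).
Darcy-Weisbach: ΔP = f(L/D)(ρV²/2) = 0.05889·(1700/0.0147)·(1110·0.6727²/2) = 0.05889·1.156e+05·251.1 = 1.71e+06 Pa.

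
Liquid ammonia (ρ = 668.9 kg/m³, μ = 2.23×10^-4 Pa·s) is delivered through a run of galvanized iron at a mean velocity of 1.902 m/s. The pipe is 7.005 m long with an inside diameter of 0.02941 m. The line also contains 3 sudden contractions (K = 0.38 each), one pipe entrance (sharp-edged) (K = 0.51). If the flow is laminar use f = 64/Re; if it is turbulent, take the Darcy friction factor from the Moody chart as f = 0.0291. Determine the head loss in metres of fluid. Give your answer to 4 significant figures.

h_f ≈ 1.582 m

Reynolds number Re = ρVD/μ = 668.9 · 1.902 · 0.02941 / 0.000223 = 1.678e+05.
Re > 4000 → turbulent; use the Moody-chart value f = 0.0291.
Total minor-loss coefficient ΣK = 3·0.38 + 1·0.51 = 1.65.
ΔP = [f·L/D + ΣK]·(ρV²/2) = [0.0291·7.005/0.02941 + 1.65]·(668.9·1.902²/2) = [6.931 + 1.65]·1210 = 1.038e+04 Pa.
Head loss h_f = ΔP/(ρg) = 1.038e+04/(668.9·9.81) = 1.582 m.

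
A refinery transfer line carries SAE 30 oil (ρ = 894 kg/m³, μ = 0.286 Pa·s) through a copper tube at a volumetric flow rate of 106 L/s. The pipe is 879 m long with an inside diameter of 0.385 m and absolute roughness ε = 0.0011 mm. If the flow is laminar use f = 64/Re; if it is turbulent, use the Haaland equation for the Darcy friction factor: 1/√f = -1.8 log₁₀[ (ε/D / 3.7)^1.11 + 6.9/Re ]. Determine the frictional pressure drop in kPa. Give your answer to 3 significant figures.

Q = 106 L/s = 106/1000 = 0.106 m³/s.
Cross-sectional area A = πD²/4 = π(0.385)²/4 = 0.1164 m²; mean velocity V = Q/A = 0.106/0.1164 = 0.9105 m/s.
Reynolds number Re = ρVD/μ = 894 · 0.9105 · 0.385 / 0.286 = 1096.
Re < 2300 → laminar flow, so f = 64/Re = 64/1096 = 0.05841 (the turbulent correlation is not needed).
Darcy-Weisbach: ΔP = f(L/D)(ρV²/2) = 0.05841·(879/0.385)·(894·0.9105²/2) = 0.05841·2283·370.6 = 4.942e+04 Pa.
ΔP = 4.942e+04 Pa = 49.4 kPa.

ΔP ≈ 49.4 kPa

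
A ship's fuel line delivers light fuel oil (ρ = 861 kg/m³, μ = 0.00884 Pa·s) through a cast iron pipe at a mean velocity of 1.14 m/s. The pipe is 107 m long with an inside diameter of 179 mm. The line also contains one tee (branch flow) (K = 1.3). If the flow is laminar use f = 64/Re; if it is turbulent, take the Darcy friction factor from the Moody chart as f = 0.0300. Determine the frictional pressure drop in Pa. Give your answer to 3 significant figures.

ΔP ≈ 10800 Pa

Reynolds number Re = ρVD/μ = 861 · 1.14 · 0.179 / 0.00884 = 1.988e+04.
Re > 4000 → turbulent; use the Moody-chart value f = 0.0300.
Total minor-loss coefficient ΣK = 1·1.3 = 1.3.
ΔP = [f·L/D + ΣK]·(ρV²/2) = [0.03·107/0.179 + 1.3]·(861·1.14²/2) = [17.93 + 1.3]·559.5 = 1.076e+04 Pa.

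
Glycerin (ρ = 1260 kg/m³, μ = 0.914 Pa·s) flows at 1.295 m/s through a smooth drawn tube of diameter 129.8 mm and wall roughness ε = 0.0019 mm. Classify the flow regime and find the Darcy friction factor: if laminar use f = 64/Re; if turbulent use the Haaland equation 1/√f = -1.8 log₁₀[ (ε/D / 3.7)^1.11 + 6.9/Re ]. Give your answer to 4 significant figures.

f ≈ 0.2762

Re = ρVD/μ = 1260·1.295·0.1298/0.914 = 231.7.
Re < 2300 → laminar, so f = 64/Re = 0.2762 (roughness is irrelevant in laminar flow).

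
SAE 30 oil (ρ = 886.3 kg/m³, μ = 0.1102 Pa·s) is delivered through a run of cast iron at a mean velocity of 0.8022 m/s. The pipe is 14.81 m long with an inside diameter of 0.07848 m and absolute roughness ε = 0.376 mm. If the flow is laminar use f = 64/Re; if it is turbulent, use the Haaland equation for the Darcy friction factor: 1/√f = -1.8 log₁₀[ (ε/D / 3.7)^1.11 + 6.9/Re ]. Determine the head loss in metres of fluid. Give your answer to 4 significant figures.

Reynolds number Re = ρVD/μ = 886.3 · 0.8022 · 0.07848 / 0.11 = 506.3.
Re < 2300 → laminar flow, so f = 64/Re = 64/506.3 = 0.1264 (the turbulent correlation is not needed).
Darcy-Weisbach: ΔP = f(L/D)(ρV²/2) = 0.1264·(14.81/0.07848)·(886.3·0.8022²/2) = 0.1264·188.7·285.2 = 6802 Pa.
Head loss h_f = ΔP/(ρg) = 6802/(886.3·9.81) = 0.7824 m.

h_f ≈ 0.7824 m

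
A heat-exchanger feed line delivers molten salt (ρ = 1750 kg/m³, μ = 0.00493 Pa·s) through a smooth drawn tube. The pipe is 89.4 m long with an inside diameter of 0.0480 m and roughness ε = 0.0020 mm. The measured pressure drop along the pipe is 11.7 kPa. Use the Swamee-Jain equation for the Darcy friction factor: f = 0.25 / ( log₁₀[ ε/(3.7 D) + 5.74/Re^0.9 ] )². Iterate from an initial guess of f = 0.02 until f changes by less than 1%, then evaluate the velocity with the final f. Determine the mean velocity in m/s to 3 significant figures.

V ≈ 0.466 m/s

Rearranging Darcy-Weisbach: V = √(2·ΔP·D/(f·L·ρ)). With ε/D = 2e-06/0.048 = 4.17e-05, iterate starting from f = 0.02:
  f = 0.02 → V = √(2·1.17e+04·0.048/(0.02·89.4·1750)) = 0.5991 m/s; Re = ρVD/μ = 1.021e+04; f → 0.03087
  f = 0.03087 → V = 0.4822 m/s; Re = 8217; f → 0.03278
  f = 0.03278 → V = 0.468 m/s; Re = 7973; f → 0.03306
Converged (Δf/f < 1%). With the final f = 0.03306: V = √(2·1.17e+04·0.048/(0.03306·89.4·1750)) = 0.466 m/s.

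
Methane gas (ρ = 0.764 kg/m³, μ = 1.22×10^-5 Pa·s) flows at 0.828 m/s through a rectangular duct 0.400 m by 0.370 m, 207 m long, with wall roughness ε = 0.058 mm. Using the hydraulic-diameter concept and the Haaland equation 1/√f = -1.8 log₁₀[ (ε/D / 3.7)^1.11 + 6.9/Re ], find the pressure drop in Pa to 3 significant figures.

ΔP ≈ 3.67 Pa

Hydraulic diameter D_h = 4A/P = 4·(0.4·0.37)/(2·(0.4+0.37)) = 0.592/1.54 = 0.3844 m.
Re = ρVD_h/μ = 0.764·0.828·0.3844/1.22e-05 = 1.993e+04.
ε/D_h = 5.8e-05/0.3844 = 0.000151; Haaland gives 1/√f = -1.8 log₁₀[1.34e-05+0.000346] = 6.2, so f = 0.02602.
ΔP = f(L/D_h)(ρV²/2) = 0.02602·207/0.3844·0.2619 = 3.669 Pa.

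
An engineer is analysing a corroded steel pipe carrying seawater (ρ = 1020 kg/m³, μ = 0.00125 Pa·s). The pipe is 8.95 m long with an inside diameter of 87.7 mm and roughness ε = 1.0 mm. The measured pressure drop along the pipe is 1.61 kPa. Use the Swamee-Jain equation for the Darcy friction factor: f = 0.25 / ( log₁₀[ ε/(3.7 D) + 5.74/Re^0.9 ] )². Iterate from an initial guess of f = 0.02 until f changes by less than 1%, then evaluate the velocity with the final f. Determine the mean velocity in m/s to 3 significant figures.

V ≈ 0.870 m/s

Rearranging Darcy-Weisbach: V = √(2·ΔP·D/(f·L·ρ)). With ε/D = 0.001/0.0877 = 0.0114, iterate starting from f = 0.02:
  f = 0.02 → V = √(2·1610·0.0877/(0.02·8.95·1020)) = 1.244 m/s; Re = ρVD/μ = 8.9e+04; f → 0.04053
  f = 0.04053 → V = 0.8737 m/s; Re = 6.252e+04; f → 0.04085
Converged (Δf/f < 1%). With the final f = 0.04085: V = √(2·1610·0.0877/(0.04085·8.95·1020)) = 0.8702 m/s.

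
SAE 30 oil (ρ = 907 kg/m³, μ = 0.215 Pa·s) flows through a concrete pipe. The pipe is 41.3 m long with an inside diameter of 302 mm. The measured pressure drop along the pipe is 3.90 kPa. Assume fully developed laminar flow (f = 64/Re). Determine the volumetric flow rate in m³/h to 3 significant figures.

For laminar flow, f = 64/Re with Re = ρVD/μ, so Darcy-Weisbach reduces to ΔP = 32μLV/D². Solving for V: V = ΔP·D²/(32μL) = 3900·(0.302)²/(32·0.215·41.3) = 1.252 m/s.
Check: Re = ρVD/μ = 907·1.252·0.302/0.215 = 1595 < 2300, so the laminar assumption holds.
Q = V·A = 1.252·(π/4·0.302²) = 0.08967 m³/s = 323 m³/h.

Q ≈ 323 m³/h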